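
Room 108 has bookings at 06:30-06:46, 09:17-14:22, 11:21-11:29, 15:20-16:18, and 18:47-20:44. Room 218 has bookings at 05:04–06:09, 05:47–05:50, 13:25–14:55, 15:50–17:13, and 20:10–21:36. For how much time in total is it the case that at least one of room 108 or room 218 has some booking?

First set merges to 06:30-06:46, 09:17-14:22, 15:20-16:18, 18:47-20:44.
Second set merges to 05:04-06:09, 13:25-14:55, 15:50-17:13, 20:10-21:36.
A ∪ B = 05:04-06:09, 06:30-06:46, 09:17-14:55, 15:20-17:13, 18:47-21:36.
Total: 1 h 5 min + 16 min + 5 h 38 min + 1 h 53 min + 2 h 49 min = 11 h 41 min.

11 h 41 min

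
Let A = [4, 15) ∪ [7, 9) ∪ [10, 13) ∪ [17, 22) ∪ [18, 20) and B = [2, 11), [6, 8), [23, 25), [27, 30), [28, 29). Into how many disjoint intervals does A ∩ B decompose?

A, merged: [4, 15), [17, 22).
B, merged: [2, 11), [23, 25), [27, 30).
A ∩ B = [4, 11).
That is 1 disjoint piece.

1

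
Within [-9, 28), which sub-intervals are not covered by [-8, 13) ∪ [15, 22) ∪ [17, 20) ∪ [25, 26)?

[-9, -8) ∪ [13, 15) ∪ [22, 25) ∪ [26, 28)

Covered (merged): [-8, 13), [15, 22), [25, 26).
Uncovered inside [-9, 28): [-9, -8), [13, 15), [22, 25), [26, 28).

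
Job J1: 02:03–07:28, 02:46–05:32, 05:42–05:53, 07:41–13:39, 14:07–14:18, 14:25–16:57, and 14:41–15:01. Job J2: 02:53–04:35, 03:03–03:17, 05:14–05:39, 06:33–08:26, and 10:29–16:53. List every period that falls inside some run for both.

First set merges to 02:03–07:28, 07:41–13:39, 14:07–14:18, 14:25–16:57.
Second set merges to 02:53–04:35, 05:14–05:39, 06:33–08:26, 10:29–16:53.
02:03–07:28 ∩ B → 02:53–04:35, 05:14–05:39, 06:33–07:28.
07:41–13:39 ∩ B → 07:41–08:26, 10:29–13:39.
14:07–14:18 ∩ B → 14:07–14:18.
14:25–16:57 ∩ B → 14:25–16:53.

02:53–04:35, 05:14–05:39, 06:33–07:28, 07:41–08:26, 10:29–13:39, 14:07–14:18, 14:25–16:53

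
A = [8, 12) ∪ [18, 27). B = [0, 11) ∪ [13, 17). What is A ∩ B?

[8, 11)

[8, 12) meets the second set on [8, 11).
[18, 27): no overlap with the second set.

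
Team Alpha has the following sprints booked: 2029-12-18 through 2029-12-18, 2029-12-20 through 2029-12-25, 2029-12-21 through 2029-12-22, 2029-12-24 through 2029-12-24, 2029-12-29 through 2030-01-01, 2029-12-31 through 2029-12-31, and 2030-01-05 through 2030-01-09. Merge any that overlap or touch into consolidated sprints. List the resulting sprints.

2029-12-18 through 2029-12-18, 2029-12-20 through 2029-12-25, 2029-12-29 through 2030-01-01, 2030-01-05 through 2030-01-09

2029-12-20 through 2029-12-25 is disjoint → start new block.
2029-12-21 through 2029-12-22 overlaps/touches 2029-12-20 through 2029-12-25 → extend to 2029-12-20 through 2029-12-25.
2029-12-24 through 2029-12-24 overlaps/touches 2029-12-20 through 2029-12-25 → extend to 2029-12-20 through 2029-12-25.
2029-12-29 through 2030-01-01 is disjoint → start new block.
2029-12-31 through 2029-12-31 overlaps/touches 2029-12-29 through 2030-01-01 → extend to 2029-12-29 through 2030-01-01.
2030-01-05 through 2030-01-09 is disjoint → start new block.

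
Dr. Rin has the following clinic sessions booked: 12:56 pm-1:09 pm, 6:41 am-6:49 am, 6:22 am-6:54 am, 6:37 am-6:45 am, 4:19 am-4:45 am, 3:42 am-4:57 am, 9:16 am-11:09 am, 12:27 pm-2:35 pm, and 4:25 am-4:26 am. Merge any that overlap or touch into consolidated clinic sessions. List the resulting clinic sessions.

3:42 am–4:57 am, 6:22 am–6:54 am, 9:16 am–11:09 am, 12:27 pm–2:35 pm

Sort by start: 3:42 am–4:57 am, 4:19 am–4:45 am, 4:25 am–4:26 am, 6:22 am–6:54 am, 6:37 am–6:45 am, 6:41 am–6:49 am, 9:16 am–11:09 am, 12:27 pm–2:35 pm, 12:56 pm–1:09 pm.
4:19 am–4:45 am overlaps/touches 3:42 am–4:57 am → extend to 3:42 am–4:57 am.
4:25 am–4:26 am overlaps/touches 3:42 am–4:57 am → extend to 3:42 am–4:57 am.
6:22 am–6:54 am is disjoint → start new block.
6:37 am–6:45 am overlaps/touches 6:22 am–6:54 am → extend to 6:22 am–6:54 am.
6:41 am–6:49 am overlaps/touches 6:22 am–6:54 am → extend to 6:22 am–6:54 am.
9:16 am–11:09 am is disjoint → start new block.
12:27 pm–2:35 pm is disjoint → start new block.
12:56 pm–1:09 pm overlaps/touches 12:27 pm–2:35 pm → extend to 12:27 pm–2:35 pm.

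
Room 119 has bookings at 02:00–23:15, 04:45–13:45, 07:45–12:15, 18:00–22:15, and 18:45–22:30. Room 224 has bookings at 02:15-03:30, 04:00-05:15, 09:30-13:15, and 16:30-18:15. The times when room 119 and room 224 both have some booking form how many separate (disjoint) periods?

4

A, merged: 02:00–23:15.
A ∩ B = 02:15–03:30, 04:00–05:15, 09:30–13:15, 16:30–18:15.
That is 4 disjoint pieces.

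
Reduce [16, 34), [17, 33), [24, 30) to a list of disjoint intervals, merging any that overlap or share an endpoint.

[16, 34)

[17, 33) overlaps/touches [16, 34) → extend to [16, 34).
[24, 30) overlaps/touches [16, 34) → extend to [16, 34).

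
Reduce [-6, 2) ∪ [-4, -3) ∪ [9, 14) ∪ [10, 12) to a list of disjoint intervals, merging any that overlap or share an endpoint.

[-4, -3) overlaps/touches [-6, 2) → extend to [-6, 2).
[9, 14) is disjoint → start new block.
[10, 12) overlaps/touches [9, 14) → extend to [9, 14).

[-6, 2) ∪ [9, 14)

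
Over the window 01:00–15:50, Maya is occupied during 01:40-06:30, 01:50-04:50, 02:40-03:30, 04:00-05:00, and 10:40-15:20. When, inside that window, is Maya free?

After merging, the occupied span is 01:40–06:30, 10:40–15:20.
Gaps within 01:00–15:50: 01:00–01:40, 06:30–10:40, 15:20–15:50.

01:00–01:40, 06:30–10:40, 15:20–15:50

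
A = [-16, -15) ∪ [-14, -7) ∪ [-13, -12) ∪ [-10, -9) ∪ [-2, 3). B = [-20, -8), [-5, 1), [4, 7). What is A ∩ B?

A, merged: [-16, -15), [-14, -7), [-2, 3).
[-16, -15) ∩ B → [-16, -15).
[-14, -7) ∩ B → [-14, -8).
[-2, 3) ∩ B → [-2, 1).

[-16, -15) ∪ [-14, -8) ∪ [-2, 1)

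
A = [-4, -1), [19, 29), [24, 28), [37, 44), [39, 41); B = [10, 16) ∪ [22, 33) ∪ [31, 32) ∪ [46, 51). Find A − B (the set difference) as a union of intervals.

[-4, -1) ∪ [19, 22) ∪ [37, 44)

First set merges to [-4, -1), [19, 29), [37, 44).
Second set merges to [10, 16), [22, 33), [46, 51).
[-4, -1): nothing removed.
[19, 29) \ B = [19, 22).
[37, 44): nothing removed.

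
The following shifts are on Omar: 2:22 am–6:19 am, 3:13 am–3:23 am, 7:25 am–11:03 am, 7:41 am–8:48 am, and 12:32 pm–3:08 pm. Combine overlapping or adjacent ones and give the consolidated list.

3:13 am-3:23 am overlaps/touches 2:22 am-6:19 am → extend to 2:22 am-6:19 am.
7:25 am-11:03 am is disjoint → start new block.
7:41 am-8:48 am overlaps/touches 7:25 am-11:03 am → extend to 7:25 am-11:03 am.
12:32 pm-3:08 pm is disjoint → start new block.

2:22 am-6:19 am, 7:25 am-11:03 am, 12:32 pm-3:08 pm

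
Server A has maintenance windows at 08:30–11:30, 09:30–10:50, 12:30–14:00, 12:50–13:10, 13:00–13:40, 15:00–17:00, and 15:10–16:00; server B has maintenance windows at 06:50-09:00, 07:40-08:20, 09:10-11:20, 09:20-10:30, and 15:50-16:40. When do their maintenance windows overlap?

08:30-09:00, 09:10-11:20, 15:50-16:40

Merge the first list: 08:30-11:30, 12:30-14:00, 15:00-17:00.
Merge the second list: 06:50-09:00, 09:10-11:20, 15:50-16:40.
08:30-11:30 overlaps B on 08:30-09:00, 09:10-11:20.
12:30-14:00 falls entirely outside B.
15:00-17:00 overlaps B on 15:50-16:40.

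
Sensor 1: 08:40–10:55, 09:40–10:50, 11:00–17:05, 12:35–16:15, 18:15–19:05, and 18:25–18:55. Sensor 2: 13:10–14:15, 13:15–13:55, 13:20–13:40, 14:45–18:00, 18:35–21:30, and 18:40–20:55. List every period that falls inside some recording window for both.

A, merged: 08:40–10:55, 11:00–17:05, 18:15–19:05.
B, merged: 13:10–14:15, 14:45–18:00, 18:35–21:30.
08:40–10:55 meets no B interval.
11:00–17:05 ∩ B → 13:10–14:15, 14:45–17:05.
18:15–19:05 ∩ B → 18:35–19:05.

13:10–14:15, 14:45–17:05, 18:35–19:05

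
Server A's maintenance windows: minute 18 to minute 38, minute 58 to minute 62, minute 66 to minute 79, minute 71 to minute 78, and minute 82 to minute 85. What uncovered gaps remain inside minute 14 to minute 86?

After merging, the occupied span is minute 18 to minute 38, minute 58 to minute 62, minute 66 to minute 79, minute 82 to minute 85.
Gaps within minute 14 to minute 86: minute 14 to minute 18, minute 38 to minute 58, minute 62 to minute 66, minute 79 to minute 82, minute 85 to minute 86.

minute 14 to minute 18, minute 38 to minute 58, minute 62 to minute 66, minute 79 to minute 82, minute 85 to minute 86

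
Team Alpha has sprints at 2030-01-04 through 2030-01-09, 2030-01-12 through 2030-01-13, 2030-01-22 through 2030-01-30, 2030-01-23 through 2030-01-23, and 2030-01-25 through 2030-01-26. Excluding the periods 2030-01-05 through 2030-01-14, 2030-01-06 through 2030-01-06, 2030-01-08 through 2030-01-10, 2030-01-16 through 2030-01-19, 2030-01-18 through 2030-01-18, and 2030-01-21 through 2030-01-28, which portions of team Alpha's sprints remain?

2030-01-04 through 2030-01-04, 2030-01-29 through 2030-01-30

A, merged: 2030-01-04 through 2030-01-09, 2030-01-12 through 2030-01-13, 2030-01-22 through 2030-01-30.
B, merged: 2030-01-05 through 2030-01-14, 2030-01-16 through 2030-01-19, 2030-01-21 through 2030-01-28.
2030-01-04 through 2030-01-09 \ B = 2030-01-04 through 2030-01-04.
2030-01-12 through 2030-01-13: entirely removed.
2030-01-22 through 2030-01-30 \ B = 2030-01-29 through 2030-01-30.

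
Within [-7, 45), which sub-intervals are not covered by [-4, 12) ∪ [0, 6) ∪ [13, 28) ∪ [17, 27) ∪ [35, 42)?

[-7, -4) ∪ [12, 13) ∪ [28, 35) ∪ [42, 45)

The merged coverage is [-4, 12), [13, 28), [35, 42).
Gaps within [-7, 45): [-7, -4), [12, 13), [28, 35), [42, 45).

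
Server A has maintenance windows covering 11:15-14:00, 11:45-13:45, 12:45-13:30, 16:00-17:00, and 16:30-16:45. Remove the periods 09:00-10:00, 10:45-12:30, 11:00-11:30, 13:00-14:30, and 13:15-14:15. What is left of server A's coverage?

Merge the first list: 11:15–14:00, 16:00–17:00.
Merge the second list: 09:00–10:00, 10:45–12:30, 13:00–14:30.
11:15–14:00 \ B = 12:30–13:00.
16:00–17:00: nothing removed.

12:30–13:00, 16:00–17:00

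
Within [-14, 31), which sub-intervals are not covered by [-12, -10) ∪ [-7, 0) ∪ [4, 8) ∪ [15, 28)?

After merging, the occupied span is [-12, -10), [-7, 0), [4, 8), [15, 28).
Gaps within [-14, 31): [-14, -12), [-10, -7), [0, 4), [8, 15), [28, 31).

[-14, -12) ∪ [-10, -7) ∪ [0, 4) ∪ [8, 15) ∪ [28, 31)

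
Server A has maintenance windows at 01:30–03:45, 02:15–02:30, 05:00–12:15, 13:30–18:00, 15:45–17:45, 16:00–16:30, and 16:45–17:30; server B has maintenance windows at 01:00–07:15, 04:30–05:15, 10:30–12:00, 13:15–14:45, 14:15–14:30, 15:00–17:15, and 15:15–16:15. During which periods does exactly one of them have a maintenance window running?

01:00–01:30, 03:45–05:00, 07:15–10:30, 12:00–12:15, 13:15–13:30, 14:45–15:00, 17:15–18:00

A, merged: 01:30–03:45, 05:00–12:15, 13:30–18:00.
B, merged: 01:00–07:15, 10:30–12:00, 13:15–14:45, 15:00–17:15.
A \ B = 07:15–10:30, 12:00–12:15, 14:45–15:00, 17:15–18:00.
B \ A = 01:00–01:30, 03:45–05:00, 13:15–13:30.
Union of the two gives the symmetric difference.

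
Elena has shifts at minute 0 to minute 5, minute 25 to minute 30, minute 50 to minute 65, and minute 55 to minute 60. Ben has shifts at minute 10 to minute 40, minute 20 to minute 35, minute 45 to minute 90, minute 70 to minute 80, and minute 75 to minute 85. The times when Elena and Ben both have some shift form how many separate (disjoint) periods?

First set merges to minute 0 to minute 5, minute 25 to minute 30, minute 50 to minute 65.
Second set merges to minute 10 to minute 40, minute 45 to minute 90.
A ∩ B = minute 25 to minute 30, minute 50 to minute 65.
That is 2 disjoint pieces.

2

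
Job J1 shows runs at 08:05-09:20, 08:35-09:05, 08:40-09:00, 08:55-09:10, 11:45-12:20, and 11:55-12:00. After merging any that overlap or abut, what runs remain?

08:05–09:20, 11:45–12:20

08:35–09:05 overlaps/touches 08:05–09:20 → extend to 08:05–09:20.
08:40–09:00 overlaps/touches 08:05–09:20 → extend to 08:05–09:20.
08:55–09:10 overlaps/touches 08:05–09:20 → extend to 08:05–09:20.
11:45–12:20 is disjoint → start new block.
11:55–12:00 overlaps/touches 11:45–12:20 → extend to 11:45–12:20.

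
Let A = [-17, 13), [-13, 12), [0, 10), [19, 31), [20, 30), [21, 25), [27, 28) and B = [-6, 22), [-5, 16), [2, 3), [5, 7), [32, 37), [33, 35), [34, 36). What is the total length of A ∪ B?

A, merged: [-17, 13), [19, 31).
B, merged: [-6, 22), [32, 37).
A ∪ B = [-17, 31), [32, 37).
Total: 48 + 5 = 53.

53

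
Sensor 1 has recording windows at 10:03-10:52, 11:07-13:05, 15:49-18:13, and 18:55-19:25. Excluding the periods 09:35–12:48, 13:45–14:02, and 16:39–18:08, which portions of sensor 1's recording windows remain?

12:48–13:05, 15:49–16:39, 18:08–18:13, 18:55–19:25

10:03–10:52: fully covered by B → removed.
11:07–13:05 minus B → 12:48–13:05.
15:49–18:13 minus B → 15:49–16:39, 18:08–18:13.
18:55–19:25: no B overlap → unchanged.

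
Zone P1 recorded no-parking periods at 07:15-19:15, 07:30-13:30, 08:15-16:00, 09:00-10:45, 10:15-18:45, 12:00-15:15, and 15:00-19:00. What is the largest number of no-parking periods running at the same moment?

Sweep endpoints in order; track running count of active intervals.
Peak of 5 reached at 10:15.

5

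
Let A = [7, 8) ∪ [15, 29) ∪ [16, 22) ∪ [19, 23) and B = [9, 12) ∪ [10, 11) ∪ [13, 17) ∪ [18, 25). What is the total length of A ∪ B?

Merge the first list: [7, 8), [15, 29).
Merge the second list: [9, 12), [13, 17), [18, 25).
A ∪ B = [7, 8), [9, 12), [13, 29).
Total: 1 + 3 + 16 = 20.

20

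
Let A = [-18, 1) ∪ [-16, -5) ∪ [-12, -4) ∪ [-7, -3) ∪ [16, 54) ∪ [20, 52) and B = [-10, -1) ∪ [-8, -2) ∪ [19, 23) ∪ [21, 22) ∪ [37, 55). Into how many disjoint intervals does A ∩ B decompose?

A, merged: [-18, 1), [16, 54).
B, merged: [-10, -1), [19, 23), [37, 55).
A ∩ B = [-10, -1), [19, 23), [37, 54).
That is 3 disjoint pieces.

3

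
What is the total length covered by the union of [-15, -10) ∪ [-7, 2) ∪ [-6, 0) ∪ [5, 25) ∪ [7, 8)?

Merged: [-15, -10), [-7, 2), [5, 25).
Lengths: 5 + 9 + 20 = 34.

34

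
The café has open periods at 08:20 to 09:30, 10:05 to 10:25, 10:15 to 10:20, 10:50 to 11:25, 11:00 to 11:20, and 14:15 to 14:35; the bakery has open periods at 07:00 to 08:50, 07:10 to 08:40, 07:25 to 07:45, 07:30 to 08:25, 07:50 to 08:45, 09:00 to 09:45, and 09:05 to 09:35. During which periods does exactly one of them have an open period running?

07:00–08:20, 08:50–09:00, 09:30–09:45, 10:05–10:25, 10:50–11:25, 14:15–14:35

A, merged: 08:20–09:30, 10:05–10:25, 10:50–11:25, 14:15–14:35.
B, merged: 07:00–08:50, 09:00–09:45.
A but not B: 08:50–09:00, 10:05–10:25, 10:50–11:25, 14:15–14:35.
B but not A: 07:00–08:20, 09:30–09:45.
Combining gives A △ B.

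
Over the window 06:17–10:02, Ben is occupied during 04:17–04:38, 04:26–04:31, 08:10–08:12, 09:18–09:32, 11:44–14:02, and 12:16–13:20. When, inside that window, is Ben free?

After merging, the occupied span is 04:17–04:38, 08:10–08:12, 09:18–09:32, 11:44–14:02.
Complement within 06:17–10:02: 06:17–08:10, 08:12–09:18, 09:32–10:02.

06:17–08:10, 08:12–09:18, 09:32–10:02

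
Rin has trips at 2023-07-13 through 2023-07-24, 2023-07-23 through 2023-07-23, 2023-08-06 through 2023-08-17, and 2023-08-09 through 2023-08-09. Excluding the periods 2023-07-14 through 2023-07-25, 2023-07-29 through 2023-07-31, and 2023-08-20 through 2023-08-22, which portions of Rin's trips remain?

First set merges to 2023-07-13 through 2023-07-24, 2023-08-06 through 2023-08-17.
2023-07-13 through 2023-07-24 \ B = 2023-07-13 through 2023-07-13.
2023-08-06 through 2023-08-17: nothing removed.

2023-07-13 through 2023-07-13, 2023-08-06 through 2023-08-17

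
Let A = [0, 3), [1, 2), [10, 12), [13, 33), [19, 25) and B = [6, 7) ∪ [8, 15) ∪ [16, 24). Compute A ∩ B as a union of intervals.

[10, 12) ∪ [13, 15) ∪ [16, 24)

Merge the first list: [0, 3), [10, 12), [13, 33).
[0, 3) meets no B interval.
[10, 12) ∩ B → [10, 12).
[13, 33) ∩ B → [13, 15), [16, 24).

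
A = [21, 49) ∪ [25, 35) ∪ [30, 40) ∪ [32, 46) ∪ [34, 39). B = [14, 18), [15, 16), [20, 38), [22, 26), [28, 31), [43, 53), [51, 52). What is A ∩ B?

[21, 38) ∪ [43, 49)

A, merged: [21, 49).
B, merged: [14, 18), [20, 38), [43, 53).
[21, 49) overlaps B on [21, 38), [43, 49).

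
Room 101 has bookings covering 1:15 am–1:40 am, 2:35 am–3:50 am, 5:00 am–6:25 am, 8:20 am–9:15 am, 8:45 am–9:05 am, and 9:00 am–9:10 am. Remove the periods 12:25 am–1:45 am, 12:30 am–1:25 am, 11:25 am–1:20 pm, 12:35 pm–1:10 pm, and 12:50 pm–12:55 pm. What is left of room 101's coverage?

A, merged: 1:15 am-1:40 am, 2:35 am-3:50 am, 5:00 am-6:25 am, 8:20 am-9:15 am.
B, merged: 12:25 am-1:45 am, 11:25 am-1:20 pm.
1:15 am-1:40 am lies entirely inside B → drops out.
2:35 am-3:50 am is untouched.
5:00 am-6:25 am is untouched.
8:20 am-9:15 am is untouched.

2:35 am-3:50 am, 5:00 am-6:25 am, 8:20 am-9:15 am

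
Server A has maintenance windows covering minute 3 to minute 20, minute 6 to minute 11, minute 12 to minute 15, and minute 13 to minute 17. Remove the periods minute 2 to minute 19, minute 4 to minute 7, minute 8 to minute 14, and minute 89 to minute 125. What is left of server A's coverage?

minute 19 to minute 20

Merge the first list: minute 3 to minute 20.
Merge the second list: minute 2 to minute 19, minute 89 to minute 125.
minute 3 to minute 20 \ B = minute 19 to minute 20.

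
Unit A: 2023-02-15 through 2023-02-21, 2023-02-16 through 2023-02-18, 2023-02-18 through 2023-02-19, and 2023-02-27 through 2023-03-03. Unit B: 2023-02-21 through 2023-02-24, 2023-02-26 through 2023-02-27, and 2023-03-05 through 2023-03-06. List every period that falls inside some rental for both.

Merge the first list: 2023-02-15 through 2023-02-21, 2023-02-27 through 2023-03-03.
2023-02-15 through 2023-02-21 overlaps B on 2023-02-21 through 2023-02-21.
2023-02-27 through 2023-03-03 overlaps B on 2023-02-27 through 2023-02-27.

2023-02-21 through 2023-02-21, 2023-02-27 through 2023-02-27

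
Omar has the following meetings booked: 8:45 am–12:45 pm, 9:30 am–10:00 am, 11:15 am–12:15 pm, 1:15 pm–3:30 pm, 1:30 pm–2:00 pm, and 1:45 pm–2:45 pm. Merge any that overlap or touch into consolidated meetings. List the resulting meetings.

9:30 am–10:00 am overlaps/touches 8:45 am–12:45 pm → extend to 8:45 am–12:45 pm.
11:15 am–12:15 pm overlaps/touches 8:45 am–12:45 pm → extend to 8:45 am–12:45 pm.
1:15 pm–3:30 pm is disjoint → start new block.
1:30 pm–2:00 pm overlaps/touches 1:15 pm–3:30 pm → extend to 1:15 pm–3:30 pm.
1:45 pm–2:45 pm overlaps/touches 1:15 pm–3:30 pm → extend to 1:15 pm–3:30 pm.

8:45 am–12:45 pm, 1:15 pm–3:30 pm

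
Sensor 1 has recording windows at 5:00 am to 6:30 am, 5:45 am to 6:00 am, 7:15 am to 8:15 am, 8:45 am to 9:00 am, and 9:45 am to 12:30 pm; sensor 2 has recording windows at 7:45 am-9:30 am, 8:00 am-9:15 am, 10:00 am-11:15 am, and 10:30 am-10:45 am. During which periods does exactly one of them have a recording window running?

A, merged: 5:00 am–6:30 am, 7:15 am–8:15 am, 8:45 am–9:00 am, 9:45 am–12:30 pm.
B, merged: 7:45 am–9:30 am, 10:00 am–11:15 am.
A \ B = 5:00 am–6:30 am, 7:15 am–7:45 am, 9:45 am–10:00 am, 11:15 am–12:30 pm.
B \ A = 8:15 am–8:45 am, 9:00 am–9:30 am.
Union of the two gives the symmetric difference.

5:00 am–6:30 am, 7:15 am–7:45 am, 8:15 am–8:45 am, 9:00 am–9:30 am, 9:45 am–10:00 am, 11:15 am–12:30 pm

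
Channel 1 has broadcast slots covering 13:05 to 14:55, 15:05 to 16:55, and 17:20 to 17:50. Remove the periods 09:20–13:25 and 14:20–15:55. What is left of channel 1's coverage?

13:05–14:55 \ B = 13:25–14:20.
15:05–16:55 \ B = 15:55–16:55.
17:20–17:50: nothing removed.

13:25–14:20, 15:55–16:55, 17:20–17:50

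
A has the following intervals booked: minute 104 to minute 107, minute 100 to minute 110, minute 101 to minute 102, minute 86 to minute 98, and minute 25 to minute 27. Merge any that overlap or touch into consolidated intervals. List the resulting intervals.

minute 25 to minute 27, minute 86 to minute 98, minute 100 to minute 110

Sort by start: minute 25 to minute 27, minute 86 to minute 98, minute 100 to minute 110, minute 101 to minute 102, minute 104 to minute 107.
minute 86 to minute 98 is disjoint → start new block.
minute 100 to minute 110 is disjoint → start new block.
minute 101 to minute 102 overlaps/touches minute 100 to minute 110 → extend to minute 100 to minute 110.
minute 104 to minute 107 overlaps/touches minute 100 to minute 110 → extend to minute 100 to minute 110.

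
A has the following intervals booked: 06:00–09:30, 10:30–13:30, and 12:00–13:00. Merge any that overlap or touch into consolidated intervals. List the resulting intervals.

06:00-09:30, 10:30-13:30

10:30-13:30 is disjoint → start new block.
12:00-13:00 overlaps/touches 10:30-13:30 → extend to 10:30-13:30.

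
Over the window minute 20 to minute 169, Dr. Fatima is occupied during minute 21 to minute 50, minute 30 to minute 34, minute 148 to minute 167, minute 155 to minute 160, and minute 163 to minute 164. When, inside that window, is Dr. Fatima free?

Covered (merged): minute 21 to minute 50, minute 148 to minute 167.
Uncovered inside minute 20 to minute 169: minute 20 to minute 21, minute 50 to minute 148, minute 167 to minute 169.

minute 20 to minute 21, minute 50 to minute 148, minute 167 to minute 169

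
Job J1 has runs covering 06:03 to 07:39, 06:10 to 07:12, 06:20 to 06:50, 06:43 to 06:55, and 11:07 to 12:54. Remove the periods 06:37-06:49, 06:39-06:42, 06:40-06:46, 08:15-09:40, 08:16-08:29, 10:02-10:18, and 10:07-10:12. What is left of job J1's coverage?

A, merged: 06:03–07:39, 11:07–12:54.
B, merged: 06:37–06:49, 08:15–09:40, 10:02–10:18.
06:03–07:39 with B removed leaves 06:03–06:37, 06:49–07:39.
11:07–12:54 is untouched.

06:03–06:37, 06:49–07:39, 11:07–12:54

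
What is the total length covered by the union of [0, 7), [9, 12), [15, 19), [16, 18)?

Merged: [0, 7), [9, 12), [15, 19).
Lengths: 7 + 3 + 4 = 14.

14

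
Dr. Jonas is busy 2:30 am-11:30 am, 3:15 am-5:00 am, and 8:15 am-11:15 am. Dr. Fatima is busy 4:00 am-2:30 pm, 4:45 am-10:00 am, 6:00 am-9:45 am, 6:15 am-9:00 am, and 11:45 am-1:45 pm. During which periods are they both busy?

A, merged: 2:30 am–11:30 am.
B, merged: 4:00 am–2:30 pm.
2:30 am–11:30 am overlaps B on 4:00 am–11:30 am.

4:00 am–11:30 am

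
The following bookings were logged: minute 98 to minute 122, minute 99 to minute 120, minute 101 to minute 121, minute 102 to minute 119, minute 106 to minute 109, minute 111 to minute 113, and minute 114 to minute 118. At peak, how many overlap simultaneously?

5

Sweep endpoints in order; track running count of active intervals.
Peak of 5 reached at minute 106.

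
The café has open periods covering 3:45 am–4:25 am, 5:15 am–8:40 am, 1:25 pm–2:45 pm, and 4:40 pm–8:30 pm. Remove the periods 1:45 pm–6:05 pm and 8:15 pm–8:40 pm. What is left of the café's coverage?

3:45 am–4:25 am, 5:15 am–8:40 am, 1:25 pm–1:45 pm, 6:05 pm–8:15 pm

3:45 am–4:25 am is untouched.
5:15 am–8:40 am is untouched.
1:25 pm–2:45 pm with B removed leaves 1:25 pm–1:45 pm.
4:40 pm–8:30 pm with B removed leaves 6:05 pm–8:15 pm.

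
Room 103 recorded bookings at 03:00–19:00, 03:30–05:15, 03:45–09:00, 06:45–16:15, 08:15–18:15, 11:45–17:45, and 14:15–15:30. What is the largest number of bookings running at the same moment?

Sweep endpoints in order; track running count of active intervals.
Peak of 5 reached at 14:15.

5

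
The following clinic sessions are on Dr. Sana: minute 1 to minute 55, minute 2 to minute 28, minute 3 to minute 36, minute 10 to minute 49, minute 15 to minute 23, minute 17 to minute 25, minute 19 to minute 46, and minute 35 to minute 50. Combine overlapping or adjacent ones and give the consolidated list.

minute 2 to minute 28 overlaps/touches minute 1 to minute 55 → extend to minute 1 to minute 55.
minute 3 to minute 36 overlaps/touches minute 1 to minute 55 → extend to minute 1 to minute 55.
minute 10 to minute 49 overlaps/touches minute 1 to minute 55 → extend to minute 1 to minute 55.
minute 15 to minute 23 overlaps/touches minute 1 to minute 55 → extend to minute 1 to minute 55.
minute 17 to minute 25 overlaps/touches minute 1 to minute 55 → extend to minute 1 to minute 55.
minute 19 to minute 46 overlaps/touches minute 1 to minute 55 → extend to minute 1 to minute 55.
minute 35 to minute 50 overlaps/touches minute 1 to minute 55 → extend to minute 1 to minute 55.

minute 1 to minute 55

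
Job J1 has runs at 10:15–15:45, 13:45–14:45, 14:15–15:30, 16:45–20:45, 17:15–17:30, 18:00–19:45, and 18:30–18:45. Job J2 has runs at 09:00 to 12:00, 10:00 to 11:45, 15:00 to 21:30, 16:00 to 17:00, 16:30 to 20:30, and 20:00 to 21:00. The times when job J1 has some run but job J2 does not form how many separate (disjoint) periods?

A, merged: 10:15–15:45, 16:45–20:45.
B, merged: 09:00–12:00, 15:00–21:30.
A \ B = 12:00–15:00.
That is 1 disjoint piece.

1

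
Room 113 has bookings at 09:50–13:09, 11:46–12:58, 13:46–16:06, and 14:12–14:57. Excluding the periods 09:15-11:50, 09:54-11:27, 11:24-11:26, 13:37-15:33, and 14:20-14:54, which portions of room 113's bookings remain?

11:50-13:09, 15:33-16:06

Merge the first list: 09:50-13:09, 13:46-16:06.
Merge the second list: 09:15-11:50, 13:37-15:33.
09:50-13:09 with B removed leaves 11:50-13:09.
13:46-16:06 with B removed leaves 15:33-16:06.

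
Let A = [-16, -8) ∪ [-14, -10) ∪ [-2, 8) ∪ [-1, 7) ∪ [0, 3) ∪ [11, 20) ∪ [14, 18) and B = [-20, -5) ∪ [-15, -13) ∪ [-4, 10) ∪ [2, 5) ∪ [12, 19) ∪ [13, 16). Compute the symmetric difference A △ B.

Merge the first list: [-16, -8), [-2, 8), [11, 20).
Merge the second list: [-20, -5), [-4, 10), [12, 19).
A but not B: [11, 12), [19, 20).
B but not A: [-20, -16), [-8, -5), [-4, -2), [8, 10).
Combining gives A △ B.

[-20, -16) ∪ [-8, -5) ∪ [-4, -2) ∪ [8, 10) ∪ [11, 12) ∪ [19, 20)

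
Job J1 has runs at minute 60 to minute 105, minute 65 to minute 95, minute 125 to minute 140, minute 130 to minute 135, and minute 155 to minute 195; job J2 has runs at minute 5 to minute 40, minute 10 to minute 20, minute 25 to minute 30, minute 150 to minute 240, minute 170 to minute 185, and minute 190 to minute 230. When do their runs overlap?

minute 155 to minute 195

First set merges to minute 60 to minute 105, minute 125 to minute 140, minute 155 to minute 195.
Second set merges to minute 5 to minute 40, minute 150 to minute 240.
minute 60 to minute 105 falls entirely outside B.
minute 125 to minute 140 falls entirely outside B.
minute 155 to minute 195 overlaps B on minute 155 to minute 195.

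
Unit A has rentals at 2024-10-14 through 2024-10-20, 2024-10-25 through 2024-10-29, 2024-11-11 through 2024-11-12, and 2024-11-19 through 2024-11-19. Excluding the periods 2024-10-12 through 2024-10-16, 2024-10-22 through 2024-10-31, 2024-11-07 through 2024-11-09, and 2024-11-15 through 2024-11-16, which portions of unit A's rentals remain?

2024-10-17 through 2024-10-20, 2024-11-11 through 2024-11-12, 2024-11-19 through 2024-11-19

2024-10-14 through 2024-10-20 \ B = 2024-10-17 through 2024-10-20.
2024-10-25 through 2024-10-29: entirely removed.
2024-11-11 through 2024-11-12: nothing removed.
2024-11-19 through 2024-11-19: nothing removed.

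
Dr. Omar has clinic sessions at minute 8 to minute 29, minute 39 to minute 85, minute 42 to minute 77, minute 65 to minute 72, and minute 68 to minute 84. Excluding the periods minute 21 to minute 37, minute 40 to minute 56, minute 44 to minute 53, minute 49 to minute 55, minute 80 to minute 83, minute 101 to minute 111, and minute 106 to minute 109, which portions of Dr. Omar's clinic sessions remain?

minute 8 to minute 21, minute 39 to minute 40, minute 56 to minute 80, minute 83 to minute 85

Merge the first list: minute 8 to minute 29, minute 39 to minute 85.
Merge the second list: minute 21 to minute 37, minute 40 to minute 56, minute 80 to minute 83, minute 101 to minute 111.
minute 8 to minute 29 \ B = minute 8 to minute 21.
minute 39 to minute 85 \ B = minute 39 to minute 40, minute 56 to minute 80, minute 83 to minute 85.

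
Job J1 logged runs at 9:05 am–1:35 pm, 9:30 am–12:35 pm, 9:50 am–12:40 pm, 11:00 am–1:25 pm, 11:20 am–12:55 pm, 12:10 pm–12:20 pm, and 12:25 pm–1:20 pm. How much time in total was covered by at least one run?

4 h 30 min

Merged: 9:05 am-1:35 pm.
Length: 4 h 30 min.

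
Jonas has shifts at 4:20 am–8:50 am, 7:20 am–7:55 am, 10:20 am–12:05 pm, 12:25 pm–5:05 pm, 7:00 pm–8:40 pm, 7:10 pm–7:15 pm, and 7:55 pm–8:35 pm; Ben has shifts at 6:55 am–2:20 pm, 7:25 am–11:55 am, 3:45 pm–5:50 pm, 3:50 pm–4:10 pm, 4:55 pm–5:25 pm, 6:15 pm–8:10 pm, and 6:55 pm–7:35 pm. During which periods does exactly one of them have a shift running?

4:20 am–6:55 am, 8:50 am–10:20 am, 12:05 pm–12:25 pm, 2:20 pm–3:45 pm, 5:05 pm–5:50 pm, 6:15 pm–7:00 pm, 8:10 pm–8:40 pm

A, merged: 4:20 am–8:50 am, 10:20 am–12:05 pm, 12:25 pm–5:05 pm, 7:00 pm–8:40 pm.
B, merged: 6:55 am–2:20 pm, 3:45 pm–5:50 pm, 6:15 pm–8:10 pm.
Only in the first: 4:20 am–6:55 am, 2:20 pm–3:45 pm, 8:10 pm–8:40 pm.
Only in the second: 8:50 am–10:20 am, 12:05 pm–12:25 pm, 5:05 pm–5:50 pm, 6:15 pm–7:00 pm.
Together these are the periods covered by exactly one.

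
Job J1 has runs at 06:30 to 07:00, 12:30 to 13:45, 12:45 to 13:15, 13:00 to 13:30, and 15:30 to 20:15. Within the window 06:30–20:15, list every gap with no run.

07:00–12:30, 13:45–15:30

The merged coverage is 06:30–07:00, 12:30–13:45, 15:30–20:15.
Uncovered inside 06:30–20:15: 07:00–12:30, 13:45–15:30.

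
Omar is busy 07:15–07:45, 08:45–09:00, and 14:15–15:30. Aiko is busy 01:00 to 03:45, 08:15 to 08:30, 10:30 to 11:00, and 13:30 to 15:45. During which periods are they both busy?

14:15–15:30

07:15–07:45 meets no B interval.
08:45–09:00 meets no B interval.
14:15–15:30 ∩ B → 14:15–15:30.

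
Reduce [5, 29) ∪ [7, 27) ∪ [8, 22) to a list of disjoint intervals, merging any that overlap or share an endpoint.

[5, 29)

[7, 27) overlaps/touches [5, 29) → extend to [5, 29).
[8, 22) overlaps/touches [5, 29) → extend to [5, 29).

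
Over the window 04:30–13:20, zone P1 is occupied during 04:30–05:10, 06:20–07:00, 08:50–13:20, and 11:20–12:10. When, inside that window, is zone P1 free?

The merged coverage is 04:30–05:10, 06:20–07:00, 08:50–13:20.
Complement within 04:30–13:20: 05:10–06:20, 07:00–08:50.

05:10–06:20, 07:00–08:50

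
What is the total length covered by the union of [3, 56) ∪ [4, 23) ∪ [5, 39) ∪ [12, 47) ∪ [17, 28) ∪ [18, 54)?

53

Merged: [3, 56).
Length: 53.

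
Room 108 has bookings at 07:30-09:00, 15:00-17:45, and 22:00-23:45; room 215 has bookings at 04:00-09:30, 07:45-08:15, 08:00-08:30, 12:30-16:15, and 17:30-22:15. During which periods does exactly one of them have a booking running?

Merge the second list: 04:00–09:30, 12:30–16:15, 17:30–22:15.
A but not B: 16:15–17:30, 22:15–23:45.
B but not A: 04:00–07:30, 09:00–09:30, 12:30–15:00, 17:45–22:00.
Combining gives A △ B.

04:00–07:30, 09:00–09:30, 12:30–15:00, 16:15–17:30, 17:45–22:00, 22:15–23:45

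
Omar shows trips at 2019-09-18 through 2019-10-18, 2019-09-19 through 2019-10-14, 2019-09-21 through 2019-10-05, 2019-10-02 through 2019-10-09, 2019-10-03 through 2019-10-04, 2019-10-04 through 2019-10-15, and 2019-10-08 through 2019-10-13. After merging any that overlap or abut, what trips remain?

2019-09-19 through 2019-10-14 overlaps/touches 2019-09-18 through 2019-10-18 → extend to 2019-09-18 through 2019-10-18.
2019-09-21 through 2019-10-05 overlaps/touches 2019-09-18 through 2019-10-18 → extend to 2019-09-18 through 2019-10-18.
2019-10-02 through 2019-10-09 overlaps/touches 2019-09-18 through 2019-10-18 → extend to 2019-09-18 through 2019-10-18.
2019-10-03 through 2019-10-04 overlaps/touches 2019-09-18 through 2019-10-18 → extend to 2019-09-18 through 2019-10-18.
2019-10-04 through 2019-10-15 overlaps/touches 2019-09-18 through 2019-10-18 → extend to 2019-09-18 through 2019-10-18.
2019-10-08 through 2019-10-13 overlaps/touches 2019-09-18 through 2019-10-18 → extend to 2019-09-18 through 2019-10-18.

2019-09-18 through 2019-10-18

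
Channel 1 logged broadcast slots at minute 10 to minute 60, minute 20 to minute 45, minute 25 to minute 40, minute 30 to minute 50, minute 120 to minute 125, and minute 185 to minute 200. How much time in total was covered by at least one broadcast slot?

70 minutes

Merged: minute 10 to minute 60, minute 120 to minute 125, minute 185 to minute 200.
Lengths: 50 minutes + 5 minutes + 15 minutes = 70 minutes.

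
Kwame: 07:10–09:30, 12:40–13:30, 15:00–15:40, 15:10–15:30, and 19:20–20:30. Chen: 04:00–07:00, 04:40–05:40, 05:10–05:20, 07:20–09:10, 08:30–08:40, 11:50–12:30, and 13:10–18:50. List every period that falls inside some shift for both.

07:20–09:10, 13:10–13:30, 15:00–15:40

First set merges to 07:10–09:30, 12:40–13:30, 15:00–15:40, 19:20–20:30.
Second set merges to 04:00–07:00, 07:20–09:10, 11:50–12:30, 13:10–18:50.
07:10–09:30 meets the second set on 07:20–09:10.
12:40–13:30 meets the second set on 13:10–13:30.
15:00–15:40 meets the second set on 15:00–15:40.
19:20–20:30: no overlap with the second set.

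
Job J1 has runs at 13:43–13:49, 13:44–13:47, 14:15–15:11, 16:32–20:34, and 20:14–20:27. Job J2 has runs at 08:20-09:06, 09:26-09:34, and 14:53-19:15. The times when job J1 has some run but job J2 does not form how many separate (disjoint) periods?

First set merges to 13:43–13:49, 14:15–15:11, 16:32–20:34.
A \ B = 13:43–13:49, 14:15–14:53, 19:15–20:34.
That is 3 disjoint pieces.

3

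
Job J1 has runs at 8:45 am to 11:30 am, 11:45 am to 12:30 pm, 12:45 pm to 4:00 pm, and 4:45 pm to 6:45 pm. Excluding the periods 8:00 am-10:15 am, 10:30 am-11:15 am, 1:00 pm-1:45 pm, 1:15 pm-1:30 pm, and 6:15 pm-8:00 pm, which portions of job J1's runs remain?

10:15 am–10:30 am, 11:15 am–11:30 am, 11:45 am–12:30 pm, 12:45 pm–1:00 pm, 1:45 pm–4:00 pm, 4:45 pm–6:15 pm

B, merged: 8:00 am–10:15 am, 10:30 am–11:15 am, 1:00 pm–1:45 pm, 6:15 pm–8:00 pm.
8:45 am–11:30 am \ B = 10:15 am–10:30 am, 11:15 am–11:30 am.
11:45 am–12:30 pm: nothing removed.
12:45 pm–4:00 pm \ B = 12:45 pm–1:00 pm, 1:45 pm–4:00 pm.
4:45 pm–6:45 pm \ B = 4:45 pm–6:15 pm.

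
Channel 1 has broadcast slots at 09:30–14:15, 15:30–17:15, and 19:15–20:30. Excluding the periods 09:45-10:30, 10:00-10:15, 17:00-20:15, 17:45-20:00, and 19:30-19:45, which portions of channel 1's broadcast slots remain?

Second set merges to 09:45–10:30, 17:00–20:15.
09:30–14:15 with B removed leaves 09:30–09:45, 10:30–14:15.
15:30–17:15 with B removed leaves 15:30–17:00.
19:15–20:30 with B removed leaves 20:15–20:30.

09:30–09:45, 10:30–14:15, 15:30–17:00, 20:15–20:30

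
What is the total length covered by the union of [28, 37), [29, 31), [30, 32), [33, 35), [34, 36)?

Merged: [28, 37).
Length: 9.

9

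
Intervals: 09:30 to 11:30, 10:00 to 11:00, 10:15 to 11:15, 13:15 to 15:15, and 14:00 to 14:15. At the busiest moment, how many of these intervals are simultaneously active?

Sweep endpoints in order; track running count of active intervals.
Peak of 3 reached at 10:15.

3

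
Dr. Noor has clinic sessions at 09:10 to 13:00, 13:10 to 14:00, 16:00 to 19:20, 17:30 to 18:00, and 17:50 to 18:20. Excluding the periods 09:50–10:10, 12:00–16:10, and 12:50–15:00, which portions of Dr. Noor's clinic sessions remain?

09:10–09:50, 10:10–12:00, 16:10–19:20

First set merges to 09:10–13:00, 13:10–14:00, 16:00–19:20.
Second set merges to 09:50–10:10, 12:00–16:10.
09:10–13:00 with B removed leaves 09:10–09:50, 10:10–12:00.
13:10–14:00 lies entirely inside B → drops out.
16:00–19:20 with B removed leaves 16:10–19:20.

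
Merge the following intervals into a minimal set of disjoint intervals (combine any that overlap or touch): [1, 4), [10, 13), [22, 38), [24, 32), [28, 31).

[10, 13) is disjoint → start new block.
[22, 38) is disjoint → start new block.
[24, 32) overlaps/touches [22, 38) → extend to [22, 38).
[28, 31) overlaps/touches [22, 38) → extend to [22, 38).

[1, 4) ∪ [10, 13) ∪ [22, 38)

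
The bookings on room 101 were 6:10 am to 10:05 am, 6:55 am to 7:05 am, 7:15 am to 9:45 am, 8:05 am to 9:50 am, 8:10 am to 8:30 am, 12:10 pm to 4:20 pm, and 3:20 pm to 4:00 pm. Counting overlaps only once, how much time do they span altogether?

8 h 5 min

Merged: 6:10 am-10:05 am, 12:10 pm-4:20 pm.
Lengths: 3 h 55 min + 4 h 10 min = 8 h 5 min.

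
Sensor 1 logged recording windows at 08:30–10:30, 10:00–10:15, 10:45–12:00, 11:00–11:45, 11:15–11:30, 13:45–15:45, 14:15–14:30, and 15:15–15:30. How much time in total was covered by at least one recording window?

Merged: 08:30–10:30, 10:45–12:00, 13:45–15:45.
Lengths: 2 h + 1 h 15 min + 2 h = 5 h 15 min.

5 h 15 min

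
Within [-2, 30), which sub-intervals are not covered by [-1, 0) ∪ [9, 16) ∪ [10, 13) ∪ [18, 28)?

Covered (merged): [-1, 0), [9, 16), [18, 28).
Complement within [-2, 30): [-2, -1), [0, 9), [16, 18), [28, 30).

[-2, -1) ∪ [0, 9) ∪ [16, 18) ∪ [28, 30)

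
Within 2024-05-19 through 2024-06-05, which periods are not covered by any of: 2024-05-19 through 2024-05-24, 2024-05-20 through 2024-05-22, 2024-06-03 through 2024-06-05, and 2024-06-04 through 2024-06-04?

Covered (merged): 2024-05-19 through 2024-05-24, 2024-06-03 through 2024-06-05.
Gaps within 2024-05-19 through 2024-06-05: 2024-05-25 through 2024-06-02.

2024-05-25 through 2024-06-02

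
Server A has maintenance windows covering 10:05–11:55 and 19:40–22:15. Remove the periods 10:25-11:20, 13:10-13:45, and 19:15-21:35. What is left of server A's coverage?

10:05–10:25, 11:20–11:55, 21:35–22:15

10:05–11:55 minus B → 10:05–10:25, 11:20–11:55.
19:40–22:15 minus B → 21:35–22:15.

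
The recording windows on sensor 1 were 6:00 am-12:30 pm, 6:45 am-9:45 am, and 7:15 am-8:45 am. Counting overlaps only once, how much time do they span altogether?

6 h 30 min

Merged: 6:00 am–12:30 pm.
Length: 6 h 30 min.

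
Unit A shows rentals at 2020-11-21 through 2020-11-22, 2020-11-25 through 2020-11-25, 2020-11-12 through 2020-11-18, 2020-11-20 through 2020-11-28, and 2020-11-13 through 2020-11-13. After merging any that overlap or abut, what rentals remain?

2020-11-12 through 2020-11-18, 2020-11-20 through 2020-11-28

Sort by start: 2020-11-12 through 2020-11-18, 2020-11-13 through 2020-11-13, 2020-11-20 through 2020-11-28, 2020-11-21 through 2020-11-22, 2020-11-25 through 2020-11-25.
2020-11-13 through 2020-11-13 overlaps/touches 2020-11-12 through 2020-11-18 → extend to 2020-11-12 through 2020-11-18.
2020-11-20 through 2020-11-28 is disjoint → start new block.
2020-11-21 through 2020-11-22 overlaps/touches 2020-11-20 through 2020-11-28 → extend to 2020-11-20 through 2020-11-28.
2020-11-25 through 2020-11-25 overlaps/touches 2020-11-20 through 2020-11-28 → extend to 2020-11-20 through 2020-11-28.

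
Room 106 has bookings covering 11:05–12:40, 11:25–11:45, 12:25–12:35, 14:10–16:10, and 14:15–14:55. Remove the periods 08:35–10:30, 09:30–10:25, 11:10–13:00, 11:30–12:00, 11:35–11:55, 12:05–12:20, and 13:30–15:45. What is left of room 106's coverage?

A, merged: 11:05-12:40, 14:10-16:10.
B, merged: 08:35-10:30, 11:10-13:00, 13:30-15:45.
11:05-12:40 with B removed leaves 11:05-11:10.
14:10-16:10 with B removed leaves 15:45-16:10.

11:05-11:10, 15:45-16:10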